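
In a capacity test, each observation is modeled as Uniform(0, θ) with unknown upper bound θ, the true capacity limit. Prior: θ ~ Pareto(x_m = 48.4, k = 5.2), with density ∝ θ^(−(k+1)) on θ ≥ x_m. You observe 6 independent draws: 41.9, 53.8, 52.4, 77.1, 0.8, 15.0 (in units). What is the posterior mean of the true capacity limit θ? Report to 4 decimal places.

84.6588

A Pareto(scale x_m, shape k) prior on the upper bound θ of Uniform(0, θ) is conjugate: posterior is Pareto(max(x_m, max xᵢ), k + n).
Sample maximum = 77.1; prior scale x_m = 48.4 → posterior scale = max = 77.1.
Posterior shape = 5.2 + 6 = 11.2.
E[θ|data] = k·x_m/(k−1) = 11.2·77.1/10.2 = 84.6588.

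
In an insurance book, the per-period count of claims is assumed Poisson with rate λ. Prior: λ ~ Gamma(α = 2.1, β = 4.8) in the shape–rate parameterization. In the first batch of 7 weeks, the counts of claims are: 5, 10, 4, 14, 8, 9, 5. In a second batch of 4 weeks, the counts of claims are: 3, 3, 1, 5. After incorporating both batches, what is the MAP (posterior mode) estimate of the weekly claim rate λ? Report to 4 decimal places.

With a Gamma(shape α, rate β) prior, the Poisson likelihood is conjugate: the posterior is Gamma(α + ΣXᵢ, β + n).
Batch 1: sum of counts S = 55 over n = 7 weeks.
After batch 1: Gamma(α+S, β+n) = Gamma(2.1+55, 4.8+7) = Gamma(57.1, 11.8).
Batch 2: sum of counts S = 12 over n = 4 weeks.
After batch 2: Gamma(α+S, β+n) = Gamma(57.1+12, 11.8+4) = Gamma(69.1, 15.8).
Mode of Gamma(α,β) for α≥1 is (α−1)/β = 68.1/15.8 = 4.3101.

4.3101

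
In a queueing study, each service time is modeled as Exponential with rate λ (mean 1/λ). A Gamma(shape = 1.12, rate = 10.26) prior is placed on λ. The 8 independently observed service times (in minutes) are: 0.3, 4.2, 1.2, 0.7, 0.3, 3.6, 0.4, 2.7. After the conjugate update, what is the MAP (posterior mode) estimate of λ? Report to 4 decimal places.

With a Gamma(shape α, rate β) prior on the exponential rate λ, the posterior after n observations with total T = Σxᵢ is Gamma(α+n, β+T).
Sum of observations T = 13.4 minutes; n = 8.
Posterior: Gamma(1.12+8, 10.26+13.4) = Gamma(9.12, 23.66).
Mode = (α−1)/β = 0.3432.

0.3432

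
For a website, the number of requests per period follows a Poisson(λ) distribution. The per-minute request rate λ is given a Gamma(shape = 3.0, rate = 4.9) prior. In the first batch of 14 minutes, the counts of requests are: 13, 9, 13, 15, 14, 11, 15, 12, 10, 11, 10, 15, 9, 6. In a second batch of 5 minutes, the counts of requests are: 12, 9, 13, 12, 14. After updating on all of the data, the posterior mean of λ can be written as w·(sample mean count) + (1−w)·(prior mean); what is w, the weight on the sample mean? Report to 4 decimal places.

With a Gamma(shape α, rate β) prior, the Poisson likelihood is conjugate: the posterior is Gamma(α + ΣXᵢ, β + n).
Total number of minutes: n = 14 + 5 = 19.
Posterior mean = (α₀+S)/(β₀+n) = [n/(β₀+n)]·(S/n) + [β₀/(β₀+n)]·(α₀/β₀), so only n and β₀ enter the weight.
Weight on data w = n/(β₀+n) = 19/(4.9+19) = 19/23.9 = 0.7950.

0.7950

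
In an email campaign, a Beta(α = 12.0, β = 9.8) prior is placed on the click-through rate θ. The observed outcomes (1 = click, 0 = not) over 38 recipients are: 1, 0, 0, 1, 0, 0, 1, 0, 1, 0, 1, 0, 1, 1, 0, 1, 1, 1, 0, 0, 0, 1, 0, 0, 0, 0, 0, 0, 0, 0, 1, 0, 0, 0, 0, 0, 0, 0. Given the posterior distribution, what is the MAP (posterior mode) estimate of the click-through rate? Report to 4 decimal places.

0.3979

The Beta prior is conjugate to a Binomial/Bernoulli likelihood; the update adds successes to α and failures to β.
Posterior: Beta(α+k, β+n−k) = Beta(12.0+12, 9.8+26) = Beta(24.0, 35.8).
Mode of Beta(a,b) for a,b>1 is (a−1)/(a+b−2) = 23.0/57.8 = 0.3979.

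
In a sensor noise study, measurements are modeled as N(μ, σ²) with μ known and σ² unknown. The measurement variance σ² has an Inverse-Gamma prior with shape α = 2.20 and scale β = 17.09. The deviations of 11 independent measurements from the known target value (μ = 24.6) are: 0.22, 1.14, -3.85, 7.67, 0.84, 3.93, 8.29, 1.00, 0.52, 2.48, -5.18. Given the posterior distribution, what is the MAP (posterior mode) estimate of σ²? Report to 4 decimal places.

With known mean μ and an Inverse-Gamma(α, β) prior on σ², the Normal likelihood is conjugate: posterior is Inv-Gamma(α + n/2, β + Σ(xᵢ−μ)²/2).
Σ(xᵢ−μ)² = (0.22)² + (1.14)² + (-3.85)² + (7.67)² + (0.84)² + (3.93)² + (8.29)² + (1.00)² + (0.52)² + (2.48)² + (-5.18)² = 194.1272.
Posterior: Inv-Gamma(2.20 + 11/2, 17.09 + 194.1272/2) = Inv-Gamma(7.70, 114.15360).
Mode = β/(α+1) = 114.15360/8.70 = 13.1211.

13.1211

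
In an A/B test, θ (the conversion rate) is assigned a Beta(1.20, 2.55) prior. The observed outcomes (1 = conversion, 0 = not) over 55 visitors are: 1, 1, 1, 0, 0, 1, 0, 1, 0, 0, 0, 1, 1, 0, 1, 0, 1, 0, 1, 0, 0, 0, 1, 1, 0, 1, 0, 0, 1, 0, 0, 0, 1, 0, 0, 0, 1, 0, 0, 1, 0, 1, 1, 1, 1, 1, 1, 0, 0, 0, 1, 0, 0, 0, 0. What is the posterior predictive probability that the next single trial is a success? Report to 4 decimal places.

The Beta prior is conjugate to a Binomial/Bernoulli likelihood; the update adds successes to α and failures to β.
Posterior: Beta(α+k, β+n−k) = Beta(1.20+24, 2.55+31) = Beta(25.20, 33.55).
For a single future Bernoulli trial, P(success | data) = α/(α+β) = 0.4289.

0.4289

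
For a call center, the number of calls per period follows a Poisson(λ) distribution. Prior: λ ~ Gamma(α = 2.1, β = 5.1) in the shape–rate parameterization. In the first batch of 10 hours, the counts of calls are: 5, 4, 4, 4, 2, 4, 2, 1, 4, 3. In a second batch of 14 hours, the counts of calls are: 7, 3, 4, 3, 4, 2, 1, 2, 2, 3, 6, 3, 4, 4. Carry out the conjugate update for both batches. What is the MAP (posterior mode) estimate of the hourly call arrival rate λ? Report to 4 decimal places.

2.8213

With a Gamma(shape α, rate β) prior, the Poisson likelihood is conjugate: the posterior is Gamma(α + ΣXᵢ, β + n).
Batch 1: sum of counts S = 33 over n = 10 hours.
After batch 1: Gamma(α+S, β+n) = Gamma(2.1+33, 5.1+10) = Gamma(35.1, 15.1).
Batch 2: sum of counts S = 48 over n = 14 hours.
After batch 2: Gamma(α+S, β+n) = Gamma(35.1+48, 15.1+14) = Gamma(83.1, 29.1).
Mode of Gamma(α,β) for α≥1 is (α−1)/β = 82.1/29.1 = 2.8213.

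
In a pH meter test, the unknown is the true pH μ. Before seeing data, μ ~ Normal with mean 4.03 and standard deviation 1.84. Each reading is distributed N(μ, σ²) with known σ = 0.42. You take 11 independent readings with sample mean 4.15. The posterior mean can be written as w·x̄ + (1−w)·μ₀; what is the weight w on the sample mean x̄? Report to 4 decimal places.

0.9953

For Normal data with known variance σ², a Normal(μ₀, σ₀²) prior on μ is conjugate. Posterior precision = 1/σ₀² + n/σ²; posterior mean is the precision-weighted average of μ₀ and x̄.
σ₀² = 1.84² = 3.3856, σ² = 0.42² = 0.1764. Prior precision 1/σ₀² = 1/3.3856; data precision n/σ² = 11/0.1764.
w = (n/σ²)/(1/σ₀² + n/σ²) = n·σ₀²/(σ² + n·σ₀²) = 11·3.3856/(0.1764 + 11·3.3856) = 37.2416/37.418 = 0.9953.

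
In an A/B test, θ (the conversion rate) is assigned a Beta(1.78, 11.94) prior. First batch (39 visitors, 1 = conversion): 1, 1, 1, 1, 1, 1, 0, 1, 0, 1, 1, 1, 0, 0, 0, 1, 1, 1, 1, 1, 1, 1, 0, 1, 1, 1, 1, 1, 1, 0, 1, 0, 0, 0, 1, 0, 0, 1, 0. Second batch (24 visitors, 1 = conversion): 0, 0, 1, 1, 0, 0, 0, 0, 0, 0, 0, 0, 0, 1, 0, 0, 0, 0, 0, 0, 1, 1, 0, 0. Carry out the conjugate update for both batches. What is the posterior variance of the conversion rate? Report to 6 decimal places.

The Beta prior is conjugate to a Binomial/Bernoulli likelihood; the update adds successes to α and failures to β.
After batch 1: Beta(1.78+26, 11.94+13) = Beta(27.78, 24.94).
After batch 2: Beta(27.78+5, 24.94+19) = Beta(32.78, 43.94).
Var = αβ/((α+β)²(α+β+1)) = 32.78·43.94/(76.72²·77.72) = 0.003149.

0.003149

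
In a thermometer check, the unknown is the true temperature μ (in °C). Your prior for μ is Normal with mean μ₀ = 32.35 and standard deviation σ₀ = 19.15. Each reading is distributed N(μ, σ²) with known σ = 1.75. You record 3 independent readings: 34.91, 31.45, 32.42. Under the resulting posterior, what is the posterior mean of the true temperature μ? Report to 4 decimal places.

32.9251

For Normal data with known variance σ², a Normal(μ₀, σ₀²) prior on μ is conjugate. Posterior precision = 1/σ₀² + n/σ²; posterior mean is the precision-weighted average of μ₀ and x̄.
Σxᵢ = 34.91 + 31.45 + 32.42 = 98.78, so n·x̄ = 98.78.
σ₀² = 19.15² = 366.7225, σ² = 1.75² = 3.0625; σ² + n·σ₀² = 3.0625 + 3·366.7225 = 1103.23.
Posterior mean = (μ₀/σ₀² + n·x̄/σ²)/(1/σ₀² + n/σ²) = (σ²·μ₀ + σ₀²·n·x̄)/(σ² + n·σ₀²) = (3.0625·32.35 + 366.7225·98.78)/1103.23 = 36323.920425/1103.23 = 32.9251.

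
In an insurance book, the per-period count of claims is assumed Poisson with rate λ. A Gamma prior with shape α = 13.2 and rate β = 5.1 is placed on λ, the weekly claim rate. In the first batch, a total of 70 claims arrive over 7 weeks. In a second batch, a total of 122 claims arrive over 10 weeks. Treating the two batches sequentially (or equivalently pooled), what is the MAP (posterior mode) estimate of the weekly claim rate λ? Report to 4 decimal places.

With a Gamma(shape α, rate β) prior, the Poisson likelihood is conjugate: the posterior is Gamma(α + ΣXᵢ, β + n).
After batch 1: Gamma(α+S, β+n) = Gamma(13.2+70, 5.1+7) = Gamma(83.2, 12.1).
After batch 2: Gamma(α+S, β+n) = Gamma(83.2+122, 12.1+10) = Gamma(205.2, 22.1).
Mode of Gamma(α,β) for α≥1 is (α−1)/β = 204.2/22.1 = 9.2398.

9.2398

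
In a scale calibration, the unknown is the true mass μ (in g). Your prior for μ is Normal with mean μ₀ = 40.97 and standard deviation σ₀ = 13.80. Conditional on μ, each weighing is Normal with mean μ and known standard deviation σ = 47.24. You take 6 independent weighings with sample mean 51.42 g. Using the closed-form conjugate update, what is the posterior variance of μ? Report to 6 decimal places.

125.950448

For Normal data with known variance σ², a Normal(μ₀, σ₀²) prior on μ is conjugate. Posterior precision = 1/σ₀² + n/σ²; posterior mean is the precision-weighted average of μ₀ and x̄.
σ₀² = 13.80² = 190.44, σ² = 47.24² = 2231.6176; σ² + n·σ₀² = 2231.6176 + 6·190.44 = 3374.2576.
Posterior precision = 1/σ₀² + n/σ² = 1/190.44 + 6/2231.6176 = (σ² + n·σ₀²)/(σ₀²σ²) = 3374.2576/(190.44·2231.6176); posterior variance σₙ² = σ₀²σ²/(σ² + n·σ₀²) = 190.44·2231.6176/3374.2576 = 125.950448.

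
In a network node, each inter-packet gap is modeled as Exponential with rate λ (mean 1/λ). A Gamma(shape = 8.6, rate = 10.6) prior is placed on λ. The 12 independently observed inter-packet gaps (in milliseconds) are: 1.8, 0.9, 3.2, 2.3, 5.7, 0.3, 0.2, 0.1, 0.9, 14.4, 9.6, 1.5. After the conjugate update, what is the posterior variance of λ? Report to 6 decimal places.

With a Gamma(shape α, rate β) prior on the exponential rate λ, the posterior after n observations with total T = Σxᵢ is Gamma(α+n, β+T).
Sum of observations T = 40.9 milliseconds; n = 12.
Posterior: Gamma(8.6+12, 10.6+40.9) = Gamma(20.6, 51.5).
Var = α/β² = 0.007767.

0.007767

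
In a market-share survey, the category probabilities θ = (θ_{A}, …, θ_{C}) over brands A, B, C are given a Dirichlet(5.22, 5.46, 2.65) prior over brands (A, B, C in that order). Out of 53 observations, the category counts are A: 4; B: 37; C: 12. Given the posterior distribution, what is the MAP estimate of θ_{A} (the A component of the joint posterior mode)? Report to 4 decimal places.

0.1298

The Dirichlet prior is conjugate to the Multinomial likelihood: each posterior αⱼ = prior αⱼ + observed count nⱼ.
Posterior concentration: (9.22, 42.46, 14.65), total = 66.33.
Joint mode component: (α_{A}−1)/(Σα−K) = 8.22/63.33 = 0.1298.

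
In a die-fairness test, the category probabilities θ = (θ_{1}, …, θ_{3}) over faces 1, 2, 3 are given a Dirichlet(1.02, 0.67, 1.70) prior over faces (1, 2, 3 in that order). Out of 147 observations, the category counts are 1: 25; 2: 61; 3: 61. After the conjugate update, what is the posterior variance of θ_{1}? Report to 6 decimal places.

The Dirichlet prior is conjugate to the Multinomial likelihood: each posterior αⱼ = prior αⱼ + observed count nⱼ.
Posterior concentration: (26.02, 61.67, 62.70), total = 150.39.
Var[θ_j] = α_j(Σα−α_j)/((Σα)²(Σα+1)) = 26.02·124.37/(150.39²·151.39) = 0.000945.

0.000945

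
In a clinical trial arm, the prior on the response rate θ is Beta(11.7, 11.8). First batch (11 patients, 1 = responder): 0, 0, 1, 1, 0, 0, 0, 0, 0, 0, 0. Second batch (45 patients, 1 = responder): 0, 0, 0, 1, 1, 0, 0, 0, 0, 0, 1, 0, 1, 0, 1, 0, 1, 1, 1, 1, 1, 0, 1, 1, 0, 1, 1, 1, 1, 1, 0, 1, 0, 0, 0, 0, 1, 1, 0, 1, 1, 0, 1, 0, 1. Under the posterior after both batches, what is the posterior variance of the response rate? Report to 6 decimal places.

0.003097

The Beta prior is conjugate to a Binomial/Bernoulli likelihood; the update adds successes to α and failures to β.
After batch 1: Beta(11.7+2, 11.8+9) = Beta(13.7, 20.8).
After batch 2: Beta(13.7+24, 20.8+21) = Beta(37.7, 41.8).
Var = αβ/((α+β)²(α+β+1)) = 37.7·41.8/(79.5²·80.5) = 0.003097.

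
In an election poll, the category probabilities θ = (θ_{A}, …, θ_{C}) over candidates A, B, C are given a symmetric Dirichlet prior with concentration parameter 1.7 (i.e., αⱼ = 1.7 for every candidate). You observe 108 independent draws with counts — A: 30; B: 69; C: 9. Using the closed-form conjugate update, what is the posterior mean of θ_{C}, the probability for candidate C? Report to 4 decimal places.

The Dirichlet prior is conjugate to the Multinomial likelihood: each posterior αⱼ = prior αⱼ + observed count nⱼ.
Posterior concentration: (31.7, 70.7, 10.7), total = 113.1.
E[θ_{C}|data] = α_{C}/Σα = 10.7/113.1 = 0.0946.

0.0946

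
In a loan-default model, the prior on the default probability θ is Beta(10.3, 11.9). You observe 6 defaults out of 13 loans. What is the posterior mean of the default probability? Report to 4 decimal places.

The Beta prior is conjugate to a Binomial/Bernoulli likelihood; the update adds successes to α and failures to β.
Posterior: Beta(α+k, β+n−k) = Beta(10.3+6, 11.9+7) = Beta(16.3, 18.9).
Posterior mean = α/(α+β) = 16.3/35.2 = 0.4631.

0.4631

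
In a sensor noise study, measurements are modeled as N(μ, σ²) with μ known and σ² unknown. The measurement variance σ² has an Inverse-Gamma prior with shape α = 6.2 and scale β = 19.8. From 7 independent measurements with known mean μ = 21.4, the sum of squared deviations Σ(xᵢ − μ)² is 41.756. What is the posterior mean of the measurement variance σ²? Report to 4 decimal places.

With known mean μ and an Inverse-Gamma(α, β) prior on σ², the Normal likelihood is conjugate: posterior is Inv-Gamma(α + n/2, β + Σ(xᵢ−μ)²/2).
Posterior: Inv-Gamma(6.2 + 7/2, 19.8 + 41.756/2) = Inv-Gamma(9.70, 40.6780).
E[σ²|data] = β/(α−1) = 40.6780/8.70 = 4.6756.

4.6756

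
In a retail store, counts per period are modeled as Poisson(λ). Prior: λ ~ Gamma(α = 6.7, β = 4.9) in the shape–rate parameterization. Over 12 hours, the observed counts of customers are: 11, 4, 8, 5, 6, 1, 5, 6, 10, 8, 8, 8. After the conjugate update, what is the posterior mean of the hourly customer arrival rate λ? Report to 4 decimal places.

With a Gamma(shape α, rate β) prior, the Poisson likelihood is conjugate: the posterior is Gamma(α + ΣXᵢ, β + n).
Sum of counts S = 80 over n = 12 hours.
Posterior: Gamma(α+S, β+n) = Gamma(6.7+80, 4.9+12) = Gamma(86.7, 16.9).
Posterior mean = α/β = 86.7/16.9 = 5.1302.

5.1302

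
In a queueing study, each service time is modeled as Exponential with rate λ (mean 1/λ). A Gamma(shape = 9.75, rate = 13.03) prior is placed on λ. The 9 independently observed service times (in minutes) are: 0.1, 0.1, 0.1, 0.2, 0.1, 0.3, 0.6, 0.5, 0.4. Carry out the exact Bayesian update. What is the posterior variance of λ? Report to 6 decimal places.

With a Gamma(shape α, rate β) prior on the exponential rate λ, the posterior after n observations with total T = Σxᵢ is Gamma(α+n, β+T).
Sum of observations T = 2.4 minutes; n = 9.
Posterior: Gamma(9.75+9, 13.03+2.4) = Gamma(18.75, 15.43).
Var = α/β² = 0.078753.

0.078753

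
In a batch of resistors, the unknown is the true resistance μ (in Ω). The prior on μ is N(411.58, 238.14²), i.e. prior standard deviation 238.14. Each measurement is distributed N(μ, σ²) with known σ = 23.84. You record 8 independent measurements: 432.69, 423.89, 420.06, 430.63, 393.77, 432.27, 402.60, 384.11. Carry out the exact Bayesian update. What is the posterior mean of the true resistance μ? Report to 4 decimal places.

414.9982

For Normal data with known variance σ², a Normal(μ₀, σ₀²) prior on μ is conjugate. Posterior precision = 1/σ₀² + n/σ²; posterior mean is the precision-weighted average of μ₀ and x̄.
Σxᵢ = 432.69 + 423.89 + 420.06 + 430.63 + 393.77 + 432.27 + 402.60 + 384.11 = 3320.02, so n·x̄ = 3320.02.
σ₀² = 238.14² = 56710.6596, σ² = 23.84² = 568.3456; σ² + n·σ₀² = 568.3456 + 8·56710.6596 = 454253.6224.
Posterior mean = (μ₀/σ₀² + n·x̄/σ²)/(1/σ₀² + n/σ²) = (σ²·μ₀ + σ₀²·n·x̄)/(σ² + n·σ₀²) = (568.3456·411.58 + 56710.6596·3320.02)/454253.6224 = 188514443.76724/454253.6224 = 414.9982.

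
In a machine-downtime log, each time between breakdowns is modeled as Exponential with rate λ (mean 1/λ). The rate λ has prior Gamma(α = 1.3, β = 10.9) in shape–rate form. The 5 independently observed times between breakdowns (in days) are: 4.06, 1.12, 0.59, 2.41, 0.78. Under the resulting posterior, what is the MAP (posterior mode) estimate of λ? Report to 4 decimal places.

With a Gamma(shape α, rate β) prior on the exponential rate λ, the posterior after n observations with total T = Σxᵢ is Gamma(α+n, β+T).
Sum of observations T = 8.96 days; n = 5.
Posterior: Gamma(1.3+5, 10.9+8.96) = Gamma(6.3, 19.86).
Mode = (α−1)/β = 0.2669.

0.2669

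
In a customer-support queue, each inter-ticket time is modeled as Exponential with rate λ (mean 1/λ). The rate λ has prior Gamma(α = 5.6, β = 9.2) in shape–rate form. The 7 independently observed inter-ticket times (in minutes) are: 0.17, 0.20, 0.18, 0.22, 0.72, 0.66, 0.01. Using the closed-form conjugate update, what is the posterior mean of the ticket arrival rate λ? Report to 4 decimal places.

With a Gamma(shape α, rate β) prior on the exponential rate λ, the posterior after n observations with total T = Σxᵢ is Gamma(α+n, β+T).
Sum of observations T = 2.16 minutes; n = 7.
Posterior: Gamma(5.6+7, 9.2+2.16) = Gamma(12.6, 11.36).
Posterior mean of λ = α/β = 12.6/11.36 = 1.1092.

1.1092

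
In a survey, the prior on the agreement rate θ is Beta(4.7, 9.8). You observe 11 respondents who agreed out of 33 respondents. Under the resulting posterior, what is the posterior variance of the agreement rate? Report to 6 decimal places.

0.004562

The Beta prior is conjugate to a Binomial/Bernoulli likelihood; the update adds successes to α and failures to β.
Posterior: Beta(α+k, β+n−k) = Beta(4.7+11, 9.8+22) = Beta(15.7, 31.8).
Var = αβ/((α+β)²(α+β+1)) = 15.7·31.8/(47.5²·48.5) = 0.004562.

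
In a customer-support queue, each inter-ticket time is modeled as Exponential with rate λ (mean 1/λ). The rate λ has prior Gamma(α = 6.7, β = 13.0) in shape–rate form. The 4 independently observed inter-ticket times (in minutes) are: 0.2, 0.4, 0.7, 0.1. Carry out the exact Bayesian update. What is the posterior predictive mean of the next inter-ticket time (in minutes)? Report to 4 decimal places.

With a Gamma(shape α, rate β) prior on the exponential rate λ, the posterior after n observations with total T = Σxᵢ is Gamma(α+n, β+T).
Sum of observations T = 1.4 minutes; n = 4.
Posterior: Gamma(6.7+4, 13.0+1.4) = Gamma(10.7, 14.4).
The predictive distribution for the next observation is Lomax; its mean is β/(α−1) = 14.4/9.7 = 1.4845.

1.4845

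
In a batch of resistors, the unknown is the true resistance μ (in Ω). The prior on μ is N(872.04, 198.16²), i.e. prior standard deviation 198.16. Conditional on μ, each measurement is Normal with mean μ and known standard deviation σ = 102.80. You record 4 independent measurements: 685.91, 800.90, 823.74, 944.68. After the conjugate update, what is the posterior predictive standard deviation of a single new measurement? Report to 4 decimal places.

114.2071

For Normal data with known variance σ², a Normal(μ₀, σ₀²) prior on μ is conjugate. Posterior precision = 1/σ₀² + n/σ²; posterior mean is the precision-weighted average of μ₀ and x̄.
σ₀² = 198.16² = 39267.3856, σ² = 102.80² = 10567.84; σ² + n·σ₀² = 10567.84 + 4·39267.3856 = 167637.3824.
Posterior precision = 1/σ₀² + n/σ² = 1/39267.3856 + 4/10567.84 = (σ² + n·σ₀²)/(σ₀²σ²) = 167637.3824/(39267.3856·10567.84); posterior variance σₙ² = σ₀²σ²/(σ² + n·σ₀²) = 39267.3856·10567.84/167637.3824 = 2475.411166.
Predictive variance for one new observation = σₙ² + σ² = 39267.3856·10567.84/167637.3824 + 10567.84 = σ²·(σ₀² + 167637.3824)/167637.3824 = 10567.84·206904.768/167637.3824 = 13043.251166; SD = √(10567.84·206904.768/167637.3824) = 114.2071.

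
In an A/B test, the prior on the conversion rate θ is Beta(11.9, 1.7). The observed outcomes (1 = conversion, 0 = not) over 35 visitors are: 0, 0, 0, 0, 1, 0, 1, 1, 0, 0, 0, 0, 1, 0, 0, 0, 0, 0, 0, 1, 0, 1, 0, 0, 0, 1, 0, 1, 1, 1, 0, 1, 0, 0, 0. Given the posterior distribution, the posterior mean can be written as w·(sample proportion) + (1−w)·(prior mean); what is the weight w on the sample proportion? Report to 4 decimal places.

0.7202

The Beta prior is conjugate to a Binomial/Bernoulli likelihood; the update adds successes to α and failures to β.
Posterior mean = (α₀+k)/(α₀+β₀+n) = [n/(α₀+β₀+n)]·(k/n) + [(α₀+β₀)/(α₀+β₀+n)]·α₀/(α₀+β₀), so only n and the prior enter the weight.
The weight on the data is w = n/(α₀+β₀+n) = 35/(11.9+1.7+35) = 35/48.6 = 0.7202.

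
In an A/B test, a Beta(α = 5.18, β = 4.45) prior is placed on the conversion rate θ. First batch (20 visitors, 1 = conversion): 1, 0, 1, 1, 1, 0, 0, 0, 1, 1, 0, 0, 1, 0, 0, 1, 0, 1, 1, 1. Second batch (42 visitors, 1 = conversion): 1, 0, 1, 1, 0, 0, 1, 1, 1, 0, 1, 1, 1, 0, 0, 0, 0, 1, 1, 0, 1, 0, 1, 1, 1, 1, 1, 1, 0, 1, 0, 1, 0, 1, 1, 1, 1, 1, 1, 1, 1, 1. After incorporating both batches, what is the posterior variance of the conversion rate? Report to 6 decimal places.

0.003207

The Beta prior is conjugate to a Binomial/Bernoulli likelihood; the update adds successes to α and failures to β.
After batch 1: Beta(5.18+11, 4.45+9) = Beta(16.18, 13.45).
After batch 2: Beta(16.18+29, 13.45+13) = Beta(45.18, 26.45).
Var = αβ/((α+β)²(α+β+1)) = 45.18·26.45/(71.63²·72.63) = 0.003207.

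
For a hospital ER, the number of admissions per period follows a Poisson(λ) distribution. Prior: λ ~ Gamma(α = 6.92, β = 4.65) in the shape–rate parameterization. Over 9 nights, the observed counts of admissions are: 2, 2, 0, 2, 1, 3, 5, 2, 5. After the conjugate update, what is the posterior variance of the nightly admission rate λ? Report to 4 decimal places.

0.1552

With a Gamma(shape α, rate β) prior, the Poisson likelihood is conjugate: the posterior is Gamma(α + ΣXᵢ, β + n).
Sum of counts S = 22 over n = 9 nights.
Posterior: Gamma(α+S, β+n) = Gamma(6.92+22, 4.65+9) = Gamma(28.92, 13.65).
Var = α/β² = 28.92/13.65² = 0.1552.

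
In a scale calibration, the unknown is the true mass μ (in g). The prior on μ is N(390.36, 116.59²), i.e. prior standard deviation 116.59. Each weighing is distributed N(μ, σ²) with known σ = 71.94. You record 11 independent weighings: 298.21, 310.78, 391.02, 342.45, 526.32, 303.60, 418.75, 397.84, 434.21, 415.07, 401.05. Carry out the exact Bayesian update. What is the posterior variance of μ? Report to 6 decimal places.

For Normal data with known variance σ², a Normal(μ₀, σ₀²) prior on μ is conjugate. Posterior precision = 1/σ₀² + n/σ²; posterior mean is the precision-weighted average of μ₀ and x̄.
σ₀² = 116.59² = 13593.2281, σ² = 71.94² = 5175.3636; σ² + n·σ₀² = 5175.3636 + 11·13593.2281 = 154700.8727.
Posterior precision = 1/σ₀² + n/σ² = 1/13593.2281 + 11/5175.3636 = (σ² + n·σ₀²)/(σ₀²σ²) = 154700.8727/(13593.2281·5175.3636); posterior variance σₙ² = σ₀²σ²/(σ² + n·σ₀²) = 13593.2281·5175.3636/154700.8727 = 454.747906.

454.747906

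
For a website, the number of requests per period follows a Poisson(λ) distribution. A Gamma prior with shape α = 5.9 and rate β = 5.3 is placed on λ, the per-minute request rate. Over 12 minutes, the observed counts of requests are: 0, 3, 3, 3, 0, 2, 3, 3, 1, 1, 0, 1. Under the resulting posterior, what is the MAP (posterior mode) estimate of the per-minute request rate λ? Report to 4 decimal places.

1.4393

With a Gamma(shape α, rate β) prior, the Poisson likelihood is conjugate: the posterior is Gamma(α + ΣXᵢ, β + n).
Sum of counts S = 20 over n = 12 minutes.
Posterior: Gamma(α+S, β+n) = Gamma(5.9+20, 5.3+12) = Gamma(25.9, 17.3).
Mode of Gamma(α,β) for α≥1 is (α−1)/β = 24.9/17.3 = 1.4393.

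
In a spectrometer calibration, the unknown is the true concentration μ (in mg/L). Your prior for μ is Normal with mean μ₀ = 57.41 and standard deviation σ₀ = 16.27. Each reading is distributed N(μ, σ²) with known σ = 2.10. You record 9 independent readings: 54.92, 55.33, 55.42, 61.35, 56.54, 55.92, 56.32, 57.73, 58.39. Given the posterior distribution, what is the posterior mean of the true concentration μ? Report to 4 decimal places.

For Normal data with known variance σ², a Normal(μ₀, σ₀²) prior on μ is conjugate. Posterior precision = 1/σ₀² + n/σ²; posterior mean is the precision-weighted average of μ₀ and x̄.
Σxᵢ = 54.92 + 55.33 + 55.42 + 61.35 + 56.54 + 55.92 + 56.32 + 57.73 + 58.39 = 511.92, so n·x̄ = 511.92.
σ₀² = 16.27² = 264.7129, σ² = 2.10² = 4.41; σ² + n·σ₀² = 4.41 + 9·264.7129 = 2386.8261.
Posterior mean = (μ₀/σ₀² + n·x̄/σ²)/(1/σ₀² + n/σ²) = (σ²·μ₀ + σ₀²·n·x̄)/(σ² + n·σ₀²) = (4.41·57.41 + 264.7129·511.92)/2386.8261 = 135765.005868/2386.8261 = 56.8810.

56.8810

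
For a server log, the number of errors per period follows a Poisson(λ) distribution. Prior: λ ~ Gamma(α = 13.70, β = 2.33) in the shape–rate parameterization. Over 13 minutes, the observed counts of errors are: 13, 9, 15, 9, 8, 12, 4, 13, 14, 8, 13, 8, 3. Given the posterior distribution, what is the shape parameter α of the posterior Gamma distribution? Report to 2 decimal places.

With a Gamma(shape α, rate β) prior, the Poisson likelihood is conjugate: the posterior is Gamma(α + ΣXᵢ, β + n).
Sum of counts S = 129 over n = 13 minutes.
Posterior: Gamma(α+S, β+n) = Gamma(13.70+129, 2.33+13) = Gamma(142.70, 15.33).
Posterior α = 142.70.

142.70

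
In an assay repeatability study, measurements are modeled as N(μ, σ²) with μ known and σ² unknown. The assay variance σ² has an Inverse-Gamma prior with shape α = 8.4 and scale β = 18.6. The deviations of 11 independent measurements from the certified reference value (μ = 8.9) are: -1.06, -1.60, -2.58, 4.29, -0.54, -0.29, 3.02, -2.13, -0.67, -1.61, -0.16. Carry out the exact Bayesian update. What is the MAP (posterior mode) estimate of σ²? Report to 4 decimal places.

2.7867

With known mean μ and an Inverse-Gamma(α, β) prior on σ², the Normal likelihood is conjugate: posterior is Inv-Gamma(α + n/2, β + Σ(xᵢ−μ)²/2).
Σ(xᵢ−μ)² = (-1.06)² + (-1.60)² + (-2.58)² + (4.29)² + (-0.54)² + (-0.29)² + (3.02)² + (-2.13)² + (-0.67)² + (-1.61)² + (-0.16)² = 45.8437.
Posterior: Inv-Gamma(8.4 + 11/2, 18.6 + 45.8437/2) = Inv-Gamma(13.90, 41.52185).
Mode = β/(α+1) = 41.52185/14.90 = 2.7867.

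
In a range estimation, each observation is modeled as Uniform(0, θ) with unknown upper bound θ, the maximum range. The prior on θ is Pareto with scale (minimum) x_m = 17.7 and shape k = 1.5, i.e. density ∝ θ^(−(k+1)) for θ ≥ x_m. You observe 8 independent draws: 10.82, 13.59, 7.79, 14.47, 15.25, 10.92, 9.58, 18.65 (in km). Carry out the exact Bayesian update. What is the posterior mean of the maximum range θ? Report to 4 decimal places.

A Pareto(scale x_m, shape k) prior on the upper bound θ of Uniform(0, θ) is conjugate: posterior is Pareto(max(x_m, max xᵢ), k + n).
Sample maximum = 18.65; prior scale x_m = 17.7 → posterior scale = max = 18.65.
Posterior shape = 1.5 + 8 = 9.5.
E[θ|data] = k·x_m/(k−1) = 9.5·18.65/8.5 = 20.8441.

20.8441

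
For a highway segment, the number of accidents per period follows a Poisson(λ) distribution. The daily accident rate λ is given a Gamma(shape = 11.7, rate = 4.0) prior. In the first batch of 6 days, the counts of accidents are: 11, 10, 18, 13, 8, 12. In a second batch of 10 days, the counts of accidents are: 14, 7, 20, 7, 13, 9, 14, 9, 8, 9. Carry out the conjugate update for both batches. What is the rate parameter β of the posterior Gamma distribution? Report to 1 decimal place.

With a Gamma(shape α, rate β) prior, the Poisson likelihood is conjugate: the posterior is Gamma(α + ΣXᵢ, β + n).
Batch 1: sum of counts S = 72 over n = 6 days.
After batch 1: Gamma(α+S, β+n) = Gamma(11.7+72, 4.0+6) = Gamma(83.7, 10.0).
Batch 2: sum of counts S = 110 over n = 10 days.
After batch 2: Gamma(α+S, β+n) = Gamma(83.7+110, 10.0+10) = Gamma(193.7, 20.0).
Posterior β = 20.0.

20.0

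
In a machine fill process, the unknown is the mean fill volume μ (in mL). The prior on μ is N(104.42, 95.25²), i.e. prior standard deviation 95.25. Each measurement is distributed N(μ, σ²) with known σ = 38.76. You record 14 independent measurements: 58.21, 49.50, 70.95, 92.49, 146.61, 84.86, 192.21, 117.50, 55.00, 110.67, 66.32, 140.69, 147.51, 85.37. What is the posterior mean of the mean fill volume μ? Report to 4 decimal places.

For Normal data with known variance σ², a Normal(μ₀, σ₀²) prior on μ is conjugate. Posterior precision = 1/σ₀² + n/σ²; posterior mean is the precision-weighted average of μ₀ and x̄.
Σxᵢ = 58.21 + 49.50 + 70.95 + 92.49 + 146.61 + 84.86 + 192.21 + 117.50 + 55.00 + 110.67 + 66.32 + 140.69 + 147.51 + 85.37 = 1417.89, so n·x̄ = 1417.89.
σ₀² = 95.25² = 9072.5625, σ² = 38.76² = 1502.3376; σ² + n·σ₀² = 1502.3376 + 14·9072.5625 = 128518.2126.
Posterior mean = (μ₀/σ₀² + n·x̄/σ²)/(1/σ₀² + n/σ²) = (σ²·μ₀ + σ₀²·n·x̄)/(σ² + n·σ₀²) = (1502.3376·104.42 + 9072.5625·1417.89)/128518.2126 = 13020769.735317/128518.2126 = 101.3146.

101.3146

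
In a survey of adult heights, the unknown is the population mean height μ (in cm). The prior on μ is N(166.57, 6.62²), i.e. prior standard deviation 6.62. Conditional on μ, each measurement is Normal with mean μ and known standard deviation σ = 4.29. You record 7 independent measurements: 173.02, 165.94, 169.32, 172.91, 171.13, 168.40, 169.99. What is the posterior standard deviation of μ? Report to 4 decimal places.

1.5749

For Normal data with known variance σ², a Normal(μ₀, σ₀²) prior on μ is conjugate. Posterior precision = 1/σ₀² + n/σ²; posterior mean is the precision-weighted average of μ₀ and x̄.
σ₀² = 6.62² = 43.8244, σ² = 4.29² = 18.4041; σ² + n·σ₀² = 18.4041 + 7·43.8244 = 325.1749.
Posterior precision = 1/σ₀² + n/σ² = 1/43.8244 + 7/18.4041 = (σ² + n·σ₀²)/(σ₀²σ²) = 325.1749/(43.8244·18.4041); posterior variance σₙ² = σ₀²σ²/(σ² + n·σ₀²) = 43.8244·18.4041/325.1749 = 2.480353.
Posterior SD = √σₙ² = √(43.8244·18.4041/325.1749) = 1.5749.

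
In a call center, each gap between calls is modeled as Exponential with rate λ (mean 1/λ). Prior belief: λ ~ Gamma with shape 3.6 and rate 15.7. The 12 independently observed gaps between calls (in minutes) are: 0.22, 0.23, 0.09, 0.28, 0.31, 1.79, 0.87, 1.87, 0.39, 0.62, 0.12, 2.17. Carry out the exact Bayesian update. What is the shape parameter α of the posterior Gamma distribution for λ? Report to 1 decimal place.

With a Gamma(shape α, rate β) prior on the exponential rate λ, the posterior after n observations with total T = Σxᵢ is Gamma(α+n, β+T).
Sum of observations T = 8.96 minutes; n = 12.
Posterior: Gamma(3.6+12, 15.7+8.96) = Gamma(15.6, 24.66).
Posterior α = 15.6.

15.6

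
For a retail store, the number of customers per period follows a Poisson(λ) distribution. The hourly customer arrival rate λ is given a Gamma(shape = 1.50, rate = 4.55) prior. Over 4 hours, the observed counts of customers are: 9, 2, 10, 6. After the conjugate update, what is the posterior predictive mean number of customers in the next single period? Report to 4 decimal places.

With a Gamma(shape α, rate β) prior, the Poisson likelihood is conjugate: the posterior is Gamma(α + ΣXᵢ, β + n).
Sum of counts S = 27 over n = 4 hours.
Posterior: Gamma(α+S, β+n) = Gamma(1.50+27, 4.55+4) = Gamma(28.50, 8.55).
The predictive distribution for one future period is NegBinom with mean α/β = 3.3333.

3.3333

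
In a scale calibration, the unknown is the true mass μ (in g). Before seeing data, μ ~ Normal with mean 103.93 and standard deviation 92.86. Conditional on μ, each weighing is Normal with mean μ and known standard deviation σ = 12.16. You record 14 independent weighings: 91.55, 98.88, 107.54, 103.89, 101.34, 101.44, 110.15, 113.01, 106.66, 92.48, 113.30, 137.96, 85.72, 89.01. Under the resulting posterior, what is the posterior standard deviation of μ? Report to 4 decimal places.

For Normal data with known variance σ², a Normal(μ₀, σ₀²) prior on μ is conjugate. Posterior precision = 1/σ₀² + n/σ²; posterior mean is the precision-weighted average of μ₀ and x̄.
σ₀² = 92.86² = 8622.9796, σ² = 12.16² = 147.8656; σ² + n·σ₀² = 147.8656 + 14·8622.9796 = 120869.58.
Posterior precision = 1/σ₀² + n/σ² = 1/8622.9796 + 14/147.8656 = (σ² + n·σ₀²)/(σ₀²σ²) = 120869.58/(8622.9796·147.8656); posterior variance σₙ² = σ₀²σ²/(σ² + n·σ₀²) = 8622.9796·147.8656/120869.58 = 10.548908.
Posterior SD = √σₙ² = √(8622.9796·147.8656/120869.58) = 3.2479.

3.2479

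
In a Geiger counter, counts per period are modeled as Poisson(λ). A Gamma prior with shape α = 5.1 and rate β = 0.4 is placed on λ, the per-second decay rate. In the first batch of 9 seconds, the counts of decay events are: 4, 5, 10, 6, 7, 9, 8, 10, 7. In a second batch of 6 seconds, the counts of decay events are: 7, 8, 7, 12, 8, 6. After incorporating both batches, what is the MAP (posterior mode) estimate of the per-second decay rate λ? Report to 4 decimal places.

With a Gamma(shape α, rate β) prior, the Poisson likelihood is conjugate: the posterior is Gamma(α + ΣXᵢ, β + n).
Batch 1: sum of counts S = 66 over n = 9 seconds.
After batch 1: Gamma(α+S, β+n) = Gamma(5.1+66, 0.4+9) = Gamma(71.1, 9.4).
Batch 2: sum of counts S = 48 over n = 6 seconds.
After batch 2: Gamma(α+S, β+n) = Gamma(71.1+48, 9.4+6) = Gamma(119.1, 15.4).
Mode of Gamma(α,β) for α≥1 is (α−1)/β = 118.1/15.4 = 7.6688.

7.6688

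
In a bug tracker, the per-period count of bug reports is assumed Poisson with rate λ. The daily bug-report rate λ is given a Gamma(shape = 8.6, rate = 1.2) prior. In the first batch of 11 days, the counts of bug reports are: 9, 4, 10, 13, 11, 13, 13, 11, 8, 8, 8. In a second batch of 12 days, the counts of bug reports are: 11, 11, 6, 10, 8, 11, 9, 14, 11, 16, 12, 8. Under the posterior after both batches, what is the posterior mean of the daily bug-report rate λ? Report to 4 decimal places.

10.0661

With a Gamma(shape α, rate β) prior, the Poisson likelihood is conjugate: the posterior is Gamma(α + ΣXᵢ, β + n).
Batch 1: sum of counts S = 108 over n = 11 days.
After batch 1: Gamma(α+S, β+n) = Gamma(8.6+108, 1.2+11) = Gamma(116.6, 12.2).
Batch 2: sum of counts S = 127 over n = 12 days.
After batch 2: Gamma(α+S, β+n) = Gamma(116.6+127, 12.2+12) = Gamma(243.6, 24.2).
Posterior mean = α/β = 243.6/24.2 = 10.0661.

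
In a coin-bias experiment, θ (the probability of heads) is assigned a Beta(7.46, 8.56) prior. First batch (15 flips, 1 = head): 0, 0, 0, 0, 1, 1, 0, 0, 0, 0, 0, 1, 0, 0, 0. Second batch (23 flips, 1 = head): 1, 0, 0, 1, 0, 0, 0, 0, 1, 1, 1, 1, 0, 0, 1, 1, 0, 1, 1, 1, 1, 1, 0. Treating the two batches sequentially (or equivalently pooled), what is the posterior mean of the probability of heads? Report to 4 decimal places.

0.4343

The Beta prior is conjugate to a Binomial/Bernoulli likelihood; the update adds successes to α and failures to β.
After batch 1: Beta(7.46+3, 8.56+12) = Beta(10.46, 20.56).
After batch 2: Beta(10.46+13, 20.56+10) = Beta(23.46, 30.56).
Posterior mean = α/(α+β) = 23.46/54.02 = 0.4343.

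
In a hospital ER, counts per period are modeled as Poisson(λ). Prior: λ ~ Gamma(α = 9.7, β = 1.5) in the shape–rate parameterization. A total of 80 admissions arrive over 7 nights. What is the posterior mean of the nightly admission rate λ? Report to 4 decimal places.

10.5529

With a Gamma(shape α, rate β) prior, the Poisson likelihood is conjugate: the posterior is Gamma(α + ΣXᵢ, β + n).
Posterior: Gamma(α+S, β+n) = Gamma(9.7+80, 1.5+7) = Gamma(89.7, 8.5).
Posterior mean = α/β = 89.7/8.5 = 10.5529.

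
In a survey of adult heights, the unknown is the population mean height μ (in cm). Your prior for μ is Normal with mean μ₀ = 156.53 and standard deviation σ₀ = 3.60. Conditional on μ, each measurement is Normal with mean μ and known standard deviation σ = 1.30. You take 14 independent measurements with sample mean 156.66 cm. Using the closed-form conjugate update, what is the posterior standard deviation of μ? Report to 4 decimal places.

For Normal data with known variance σ², a Normal(μ₀, σ₀²) prior on μ is conjugate. Posterior precision = 1/σ₀² + n/σ²; posterior mean is the precision-weighted average of μ₀ and x̄.
σ₀² = 3.60² = 12.96, σ² = 1.30² = 1.69; σ² + n·σ₀² = 1.69 + 14·12.96 = 183.13.
Posterior precision = 1/σ₀² + n/σ² = 1/12.96 + 14/1.69 = (σ² + n·σ₀²)/(σ₀²σ²) = 183.13/(12.96·1.69); posterior variance σₙ² = σ₀²σ²/(σ² + n·σ₀²) = 12.96·1.69/183.13 = 0.119600.
Posterior SD = √σₙ² = √(12.96·1.69/183.13) = 0.3458.

0.3458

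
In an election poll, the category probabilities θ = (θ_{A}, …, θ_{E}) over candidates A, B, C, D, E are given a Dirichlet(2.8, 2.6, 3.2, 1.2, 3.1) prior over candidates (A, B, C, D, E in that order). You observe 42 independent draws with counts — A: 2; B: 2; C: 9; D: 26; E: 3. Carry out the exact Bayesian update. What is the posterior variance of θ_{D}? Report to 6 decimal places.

The Dirichlet prior is conjugate to the Multinomial likelihood: each posterior αⱼ = prior αⱼ + observed count nⱼ.
Posterior concentration: (4.8, 4.6, 12.2, 27.2, 6.1), total = 54.9.
Var[θ_j] = α_j(Σα−α_j)/((Σα)²(Σα+1)) = 27.2·27.7/(54.9²·55.9) = 0.004472.

0.004472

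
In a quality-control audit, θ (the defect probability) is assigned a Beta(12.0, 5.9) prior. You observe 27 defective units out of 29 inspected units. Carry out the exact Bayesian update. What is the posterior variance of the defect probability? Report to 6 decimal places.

The Beta prior is conjugate to a Binomial/Bernoulli likelihood; the update adds successes to α and failures to β.
Posterior: Beta(α+k, β+n−k) = Beta(12.0+27, 5.9+2) = Beta(39.0, 7.9).
Var = αβ/((α+β)²(α+β+1)) = 39.0·7.9/(46.9²·47.9) = 0.002924.

0.002924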